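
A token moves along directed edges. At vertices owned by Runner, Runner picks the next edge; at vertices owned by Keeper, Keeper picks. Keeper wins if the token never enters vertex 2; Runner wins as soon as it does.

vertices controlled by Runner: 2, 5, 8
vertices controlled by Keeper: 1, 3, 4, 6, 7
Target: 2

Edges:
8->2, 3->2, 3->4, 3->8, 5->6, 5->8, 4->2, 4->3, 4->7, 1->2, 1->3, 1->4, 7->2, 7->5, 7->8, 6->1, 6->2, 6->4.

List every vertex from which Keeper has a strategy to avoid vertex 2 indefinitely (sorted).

A0 = {2}
A1: add {8} — 8 (Runner) has 8→2.
A2: add {5} — 5 (Runner) has 5→8.
A3: add {7} — 7 (Keeper): all of {2, 5, 8} already in.
A4 = A3; e.g. 1 (Keeper) can still go to 3. Fixed point.
Runner's attractor = {2, 5, 7, 8}; Keeper avoids the target exactly from the complement.

1, 3, 4, 6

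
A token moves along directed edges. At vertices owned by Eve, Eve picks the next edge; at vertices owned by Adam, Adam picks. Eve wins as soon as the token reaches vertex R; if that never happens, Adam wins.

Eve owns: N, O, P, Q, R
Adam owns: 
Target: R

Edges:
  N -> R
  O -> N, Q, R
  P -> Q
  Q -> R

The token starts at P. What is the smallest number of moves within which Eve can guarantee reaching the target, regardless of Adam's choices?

2

A0 = {R}
A1: add {N, O, Q} — N (Eve) has N→R; O (Eve) has O→R; Q (Eve) has Q→R.
A2: add {P} — P (Eve) has P→Q.
A2 = all vertices. Fixed point.
P enters the attractor at level 2, so Eve can force the target in 2 moves from there.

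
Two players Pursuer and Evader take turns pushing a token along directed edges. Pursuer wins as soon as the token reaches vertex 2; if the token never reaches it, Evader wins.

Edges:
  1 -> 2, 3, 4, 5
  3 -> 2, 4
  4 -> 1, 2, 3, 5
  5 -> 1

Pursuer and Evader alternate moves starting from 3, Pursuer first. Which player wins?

Pursuer

Track states (vertex, player-to-move).
A0 = {(2,Pursuer), (2,Evader)}
A1: add {(1,Pursuer), (3,Pursuer), (4,Pursuer)}.
(3,Pursuer) ∈ A1 ⇒ Pursuer forces the target.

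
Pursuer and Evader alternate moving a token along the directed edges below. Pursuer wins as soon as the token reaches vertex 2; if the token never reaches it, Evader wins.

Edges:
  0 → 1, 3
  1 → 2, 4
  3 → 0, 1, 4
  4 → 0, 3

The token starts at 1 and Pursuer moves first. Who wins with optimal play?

Pursuer

Track states (vertex, player-to-move).
A0 = {(2,Pursuer), (2,Evader)}
A1: add {(1,Pursuer)}.
(1,Pursuer) ∈ A1 ⇒ Pursuer forces the target.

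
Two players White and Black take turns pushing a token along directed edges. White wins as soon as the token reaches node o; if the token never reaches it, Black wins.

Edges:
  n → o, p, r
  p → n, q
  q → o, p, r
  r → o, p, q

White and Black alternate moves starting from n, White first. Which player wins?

White

Track states (vertex, player-to-move).
A0 = {(o,White), (o,Black)}
A1: add {(n,White), (q,White), (r,White)}.
(n,White) ∈ A1 ⇒ White forces the target.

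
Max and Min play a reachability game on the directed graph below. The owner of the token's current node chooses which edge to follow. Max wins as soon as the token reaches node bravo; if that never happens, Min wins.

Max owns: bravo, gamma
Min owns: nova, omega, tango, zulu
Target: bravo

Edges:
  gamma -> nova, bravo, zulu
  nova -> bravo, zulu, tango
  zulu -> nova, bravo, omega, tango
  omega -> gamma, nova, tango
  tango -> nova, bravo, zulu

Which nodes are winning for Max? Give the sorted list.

A0 = {bravo}
A1: add {gamma} — gamma (Max) has gamma→bravo.
A2 = A1; e.g. nova (Min) can still go to zulu. Fixed point.
Max's winning region = {bravo, gamma}.

bravo, gamma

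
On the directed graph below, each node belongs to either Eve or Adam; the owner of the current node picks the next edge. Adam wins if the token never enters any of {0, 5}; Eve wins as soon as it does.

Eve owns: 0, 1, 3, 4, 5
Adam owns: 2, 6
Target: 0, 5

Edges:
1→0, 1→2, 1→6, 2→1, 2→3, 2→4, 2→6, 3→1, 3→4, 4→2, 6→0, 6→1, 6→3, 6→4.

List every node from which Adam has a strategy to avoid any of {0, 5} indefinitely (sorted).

A0 = {0, 5}
A1: add {1} — 1 (Eve) has 1→0.
A2: add {3} — 3 (Eve) has 3→1.
A3 = A2; e.g. 2 (Adam) can still go to 4. Fixed point.
Eve's attractor = {0, 1, 3, 5}; Adam avoids the target exactly from the complement.

2, 4, 6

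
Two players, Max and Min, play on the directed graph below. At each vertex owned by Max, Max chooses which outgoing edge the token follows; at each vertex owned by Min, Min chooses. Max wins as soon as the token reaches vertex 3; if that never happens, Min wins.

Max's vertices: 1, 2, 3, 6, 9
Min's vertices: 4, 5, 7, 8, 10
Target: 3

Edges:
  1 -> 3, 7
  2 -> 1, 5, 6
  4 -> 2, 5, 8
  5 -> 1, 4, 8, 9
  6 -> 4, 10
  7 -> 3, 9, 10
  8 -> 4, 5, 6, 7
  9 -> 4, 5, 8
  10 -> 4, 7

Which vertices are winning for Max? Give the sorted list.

A0 = {3}
A1: add {1} — 1 (Max) has 1→3.
A2: add {2} — 2 (Max) has 2→1.
A3 = A2; e.g. 4 (Min) can still go to 5. Fixed point.
Max's winning region = {1, 2, 3}.

1, 2, 3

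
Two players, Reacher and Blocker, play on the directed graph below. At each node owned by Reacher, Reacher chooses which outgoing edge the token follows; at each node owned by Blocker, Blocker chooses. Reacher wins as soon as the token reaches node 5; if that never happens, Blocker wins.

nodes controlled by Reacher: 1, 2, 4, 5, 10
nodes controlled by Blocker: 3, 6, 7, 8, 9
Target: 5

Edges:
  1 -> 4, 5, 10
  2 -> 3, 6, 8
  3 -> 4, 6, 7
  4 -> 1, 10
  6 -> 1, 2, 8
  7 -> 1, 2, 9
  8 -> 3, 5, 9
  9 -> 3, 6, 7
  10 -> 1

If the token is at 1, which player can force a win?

Reacher

A0 = {5}
A1: add {1} — 1 (Reacher) has 1→5.
1 ∈ A1, so Reacher can force the target.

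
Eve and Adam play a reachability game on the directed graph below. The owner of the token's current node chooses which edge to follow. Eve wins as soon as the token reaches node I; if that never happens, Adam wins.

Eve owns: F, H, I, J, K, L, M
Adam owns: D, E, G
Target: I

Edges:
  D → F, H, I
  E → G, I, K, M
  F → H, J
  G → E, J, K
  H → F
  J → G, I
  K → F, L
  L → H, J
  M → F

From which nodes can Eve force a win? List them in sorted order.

D, F, H, I, J, K, L, M

A0 = {I}
A1: add {J} — J (Eve) has J→I.
A2: add {F, L} — F (Eve) has F→J; L (Eve) has L→J.
A3: add {H, K, M} — H (Eve) has H→F; K (Eve) has K→F; M (Eve) has M→F.
A4: add {D} — D (Adam): all of {F, H, I} already in.
A5 = A4; e.g. E (Adam) can still go to G. Fixed point.
Eve's winning region = {D, F, H, I, J, K, L, M}.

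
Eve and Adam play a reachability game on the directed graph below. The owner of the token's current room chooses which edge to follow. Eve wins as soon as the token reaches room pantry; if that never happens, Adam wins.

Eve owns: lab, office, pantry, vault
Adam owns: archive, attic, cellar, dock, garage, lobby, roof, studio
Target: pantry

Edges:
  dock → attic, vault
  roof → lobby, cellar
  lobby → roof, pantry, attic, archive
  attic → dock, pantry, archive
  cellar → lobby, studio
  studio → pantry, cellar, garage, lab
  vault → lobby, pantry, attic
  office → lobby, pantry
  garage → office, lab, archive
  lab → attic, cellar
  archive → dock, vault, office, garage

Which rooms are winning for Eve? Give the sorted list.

A0 = {pantry}
A1: add {office, vault} — vault (Eve) has vault→pantry; office (Eve) has office→pantry.
A2 = A1; e.g. dock (Adam) can still go to attic. Fixed point.
Eve's winning region = {office, pantry, vault}.

office, pantry, vault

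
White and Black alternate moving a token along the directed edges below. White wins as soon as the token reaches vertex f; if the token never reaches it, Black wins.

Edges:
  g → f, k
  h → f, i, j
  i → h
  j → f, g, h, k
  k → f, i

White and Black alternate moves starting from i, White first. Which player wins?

Track states (vertex, player-to-move).
A0 = {(f,White), (f,Black)}
A1: add {(g,White), (h,White), (j,White), (k,White)}.
A2: add {(g,Black), (i,Black), (j,Black)}.
A3 = A2; e.g. (h,Black) stays out. (i,White) never enters ⇒ Black avoids the target.

Black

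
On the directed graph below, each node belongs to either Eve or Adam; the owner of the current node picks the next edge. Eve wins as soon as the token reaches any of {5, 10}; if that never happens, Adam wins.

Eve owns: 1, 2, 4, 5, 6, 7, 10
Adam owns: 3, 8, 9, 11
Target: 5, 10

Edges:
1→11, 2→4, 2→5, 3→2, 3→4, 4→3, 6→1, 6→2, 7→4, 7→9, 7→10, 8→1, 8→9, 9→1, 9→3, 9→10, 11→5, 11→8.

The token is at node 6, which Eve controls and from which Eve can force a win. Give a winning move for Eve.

A0 = {5, 10}
A1: add {2, 7} — 2 (Eve) has 2→5; 7 (Eve) has 7→10.
A2: add {6} — 6 (Eve) has 6→2.
A3 = A2; e.g. 1 (Eve) has no edge into A2. Fixed point.
From 6, successor 2 is in the attractor (rank 1); the other successor 1 is not.

2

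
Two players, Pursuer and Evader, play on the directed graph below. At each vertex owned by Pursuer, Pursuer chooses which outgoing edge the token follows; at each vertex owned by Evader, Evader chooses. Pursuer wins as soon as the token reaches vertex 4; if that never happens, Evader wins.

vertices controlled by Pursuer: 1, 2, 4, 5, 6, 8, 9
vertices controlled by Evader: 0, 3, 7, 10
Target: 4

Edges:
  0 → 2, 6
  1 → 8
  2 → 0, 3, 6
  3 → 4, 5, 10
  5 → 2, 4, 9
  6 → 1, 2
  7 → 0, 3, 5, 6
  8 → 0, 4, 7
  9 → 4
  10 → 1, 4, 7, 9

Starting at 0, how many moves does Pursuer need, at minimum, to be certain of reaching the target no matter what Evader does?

5

A0 = {4}
A1: add {5, 8, 9} — 5 (Pursuer) has 5→4; 8 (Pursuer) has 8→4; 9 (Pursuer) has 9→4.
A2: add {1} — 1 (Pursuer) has 1→8.
A3: add {6} — 6 (Pursuer) has 6→1.
A4: add {2} — 2 (Pursuer) has 2→6.
A5: add {0} — 0 (Evader): all of {2, 6} already in.
A6 = A5; e.g. 3 (Evader) can still go to 10. Fixed point.
0 enters the attractor at level 5, so Pursuer can force the target in 5 moves from there.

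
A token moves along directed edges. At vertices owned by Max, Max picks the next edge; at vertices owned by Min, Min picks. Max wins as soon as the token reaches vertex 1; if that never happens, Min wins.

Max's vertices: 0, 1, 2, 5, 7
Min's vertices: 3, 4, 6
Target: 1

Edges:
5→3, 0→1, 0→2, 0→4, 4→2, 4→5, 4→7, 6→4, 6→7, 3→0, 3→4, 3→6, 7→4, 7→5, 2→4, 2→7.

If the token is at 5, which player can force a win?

A0 = {1}
A1: add {0} — 0 (Max) has 0→1.
A2 = A1; e.g. 2 (Max) has no edge into A1. Fixed point.
5 never enters the attractor, so Min can avoid the target forever.

Min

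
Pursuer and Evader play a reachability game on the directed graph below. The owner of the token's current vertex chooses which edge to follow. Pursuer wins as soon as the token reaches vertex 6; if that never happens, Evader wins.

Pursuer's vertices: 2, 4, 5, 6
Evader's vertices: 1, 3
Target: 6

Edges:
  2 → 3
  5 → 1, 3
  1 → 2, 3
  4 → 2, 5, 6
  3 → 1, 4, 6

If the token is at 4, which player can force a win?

Pursuer

A0 = {6}
A1: add {4} — 4 (Pursuer) has 4→6.
A2 = A1; e.g. 1 (Evader) can still go to 2. Fixed point.
4 ∈ A1, so Pursuer can force the target.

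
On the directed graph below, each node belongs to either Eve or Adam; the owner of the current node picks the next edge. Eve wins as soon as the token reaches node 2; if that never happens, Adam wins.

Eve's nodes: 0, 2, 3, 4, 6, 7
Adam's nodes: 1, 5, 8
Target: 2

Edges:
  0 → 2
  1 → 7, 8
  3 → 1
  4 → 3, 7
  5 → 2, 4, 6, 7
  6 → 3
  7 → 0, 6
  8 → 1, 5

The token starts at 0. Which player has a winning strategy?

Eve

A0 = {2}
A1: add {0} — 0 (Eve) has 0→2.
0 ∈ A1, so Eve can force the target.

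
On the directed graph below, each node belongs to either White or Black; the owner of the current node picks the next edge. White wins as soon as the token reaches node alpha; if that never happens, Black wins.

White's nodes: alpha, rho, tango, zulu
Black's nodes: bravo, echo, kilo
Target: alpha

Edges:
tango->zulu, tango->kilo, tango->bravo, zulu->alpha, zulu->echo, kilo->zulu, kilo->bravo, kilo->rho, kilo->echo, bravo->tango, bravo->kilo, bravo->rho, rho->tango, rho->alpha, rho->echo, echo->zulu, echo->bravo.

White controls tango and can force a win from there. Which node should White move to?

A0 = {alpha}
A1: add {rho, zulu} — zulu (White) has zulu→alpha; rho (White) has rho→alpha.
A2: add {tango} — tango (White) has tango→zulu.
A3 = A2; e.g. kilo (Black) can still go to bravo. Fixed point.
From tango, successor zulu is in the attractor (rank 1); the other successors bravo, kilo are not.

zulu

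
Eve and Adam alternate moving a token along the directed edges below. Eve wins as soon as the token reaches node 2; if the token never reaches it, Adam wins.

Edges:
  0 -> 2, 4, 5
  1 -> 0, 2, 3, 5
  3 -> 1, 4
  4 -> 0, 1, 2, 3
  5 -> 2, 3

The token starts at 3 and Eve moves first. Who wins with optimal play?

Adam

Track states (vertex, player-to-move).
A0 = {(2,Eve), (2,Adam)}
A1: add {(0,Eve), (1,Eve), (4,Eve), (5,Eve)}.
A2: add {(0,Adam), (3,Adam)}.
A3 = A2; e.g. (1,Adam) stays out. (3,Eve) never enters ⇒ Adam avoids the target.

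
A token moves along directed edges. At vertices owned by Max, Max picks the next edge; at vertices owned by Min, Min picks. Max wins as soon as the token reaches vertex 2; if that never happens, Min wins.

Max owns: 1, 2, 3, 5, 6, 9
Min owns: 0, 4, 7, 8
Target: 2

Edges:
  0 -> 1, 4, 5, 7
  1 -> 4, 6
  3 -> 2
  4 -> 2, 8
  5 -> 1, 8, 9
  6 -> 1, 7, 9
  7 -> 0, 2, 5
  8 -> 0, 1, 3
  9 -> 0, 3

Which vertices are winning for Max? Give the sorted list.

A0 = {2}
A1: add {3} — 3 (Max) has 3→2.
A2: add {9} — 9 (Max) has 9→3.
A3: add {5, 6} — 5 (Max) has 5→9; 6 (Max) has 6→9.
A4: add {1} — 1 (Max) has 1→6.
A5 = A4; e.g. 0 (Min) can still go to 4. Fixed point.
Max's winning region = {1, 2, 3, 5, 6, 9}.

1, 2, 3, 5, 6, 9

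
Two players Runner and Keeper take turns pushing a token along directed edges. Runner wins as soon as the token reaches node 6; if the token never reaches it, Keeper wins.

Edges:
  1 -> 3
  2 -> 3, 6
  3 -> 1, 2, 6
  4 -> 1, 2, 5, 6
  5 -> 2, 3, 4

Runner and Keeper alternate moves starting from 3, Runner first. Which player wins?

Track states (vertex, player-to-move).
A0 = {(6,Runner), (6,Keeper)}
A1: add {(2,Runner), (3,Runner), (4,Runner)}.
(3,Runner) ∈ A1 ⇒ Runner forces the target.

Runner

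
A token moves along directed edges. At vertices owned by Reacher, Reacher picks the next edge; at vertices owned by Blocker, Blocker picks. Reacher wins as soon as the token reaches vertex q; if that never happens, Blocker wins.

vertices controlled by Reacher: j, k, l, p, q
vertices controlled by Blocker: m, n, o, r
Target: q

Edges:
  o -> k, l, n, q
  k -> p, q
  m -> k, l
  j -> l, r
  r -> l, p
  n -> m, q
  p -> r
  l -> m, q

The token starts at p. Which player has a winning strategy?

Blocker

A0 = {q}
A1: add {k, l} — k (Reacher) has k→q; l (Reacher) has l→q.
A2: add {j, m} — j (Reacher) has j→l; m (Blocker): all of {k, l} already in.
A3: add {n} — n (Blocker): all of {m, q} already in.
A4: add {o} — o (Blocker): all of {k, l, n, q} already in.
A5 = A4; e.g. p (Reacher) has no edge into A4. Fixed point.
p never enters the attractor, so Blocker can avoid the target forever.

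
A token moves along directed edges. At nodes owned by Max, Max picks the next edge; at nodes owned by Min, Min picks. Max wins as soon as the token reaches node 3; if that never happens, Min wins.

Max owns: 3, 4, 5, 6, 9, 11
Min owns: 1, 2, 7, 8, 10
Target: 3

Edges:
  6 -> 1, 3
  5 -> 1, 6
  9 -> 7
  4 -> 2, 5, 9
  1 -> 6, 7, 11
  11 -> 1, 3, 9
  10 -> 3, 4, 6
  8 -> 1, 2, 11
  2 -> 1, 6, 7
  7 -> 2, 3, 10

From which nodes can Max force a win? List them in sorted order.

3, 4, 5, 6, 10, 11

A0 = {3}
A1: add {6, 11} — 6 (Max) has 6→3; 11 (Max) has 11→3.
A2: add {5} — 5 (Max) has 5→6.
A3: add {4} — 4 (Max) has 4→5.
A4: add {10} — 10 (Min): all of {3, 4, 6} already in.
A5 = A4; e.g. 1 (Min) can still go to 7. Fixed point.
Max's winning region = {3, 4, 5, 6, 10, 11}.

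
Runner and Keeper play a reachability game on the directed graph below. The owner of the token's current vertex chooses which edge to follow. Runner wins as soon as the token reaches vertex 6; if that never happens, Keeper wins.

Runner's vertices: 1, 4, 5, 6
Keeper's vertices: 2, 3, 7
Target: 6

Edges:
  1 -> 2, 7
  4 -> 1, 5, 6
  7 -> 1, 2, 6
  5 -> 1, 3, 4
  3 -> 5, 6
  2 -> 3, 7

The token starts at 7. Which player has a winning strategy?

Keeper

A0 = {6}
A1: add {4} — 4 (Runner) has 4→6.
A2: add {5} — 5 (Runner) has 5→4.
A3: add {3} — 3 (Keeper): all of {5, 6} already in.
A4 = A3; e.g. 1 (Runner) has no edge into A3. Fixed point.
7 never enters the attractor, so Keeper can avoid the target forever.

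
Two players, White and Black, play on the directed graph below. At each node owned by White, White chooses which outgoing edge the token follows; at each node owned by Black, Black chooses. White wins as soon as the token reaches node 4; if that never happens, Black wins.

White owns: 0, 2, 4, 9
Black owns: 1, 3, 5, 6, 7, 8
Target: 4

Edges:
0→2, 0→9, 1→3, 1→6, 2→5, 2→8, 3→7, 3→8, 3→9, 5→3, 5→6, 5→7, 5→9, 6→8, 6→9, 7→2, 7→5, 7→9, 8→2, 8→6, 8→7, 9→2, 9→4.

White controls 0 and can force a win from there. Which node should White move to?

A0 = {4}
A1: add {9} — 9 (White) has 9→4.
A2: add {0} — 0 (White) has 0→9.
A3 = A2; e.g. 1 (Black) can still go to 3. Fixed point.
From 0, successor 9 is in the attractor (rank 1); the other successor 2 is not.

9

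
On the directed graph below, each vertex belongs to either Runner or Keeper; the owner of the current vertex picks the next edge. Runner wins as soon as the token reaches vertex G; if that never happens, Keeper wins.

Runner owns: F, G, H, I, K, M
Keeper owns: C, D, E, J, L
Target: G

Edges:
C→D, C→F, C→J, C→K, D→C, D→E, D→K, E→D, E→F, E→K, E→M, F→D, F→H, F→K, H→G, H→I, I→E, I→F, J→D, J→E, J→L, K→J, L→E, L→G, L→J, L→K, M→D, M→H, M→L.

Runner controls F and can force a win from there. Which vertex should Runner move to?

H

A0 = {G}
A1: add {H} — H (Runner) has H→G.
A2: add {F, M} — F (Runner) has F→H; M (Runner) has M→H.
A3: add {I} — I (Runner) has I→F.
A4 = A3; e.g. C (Keeper) can still go to D. Fixed point.
From F, successor H is in the attractor (rank 1); the other successors D, K are not.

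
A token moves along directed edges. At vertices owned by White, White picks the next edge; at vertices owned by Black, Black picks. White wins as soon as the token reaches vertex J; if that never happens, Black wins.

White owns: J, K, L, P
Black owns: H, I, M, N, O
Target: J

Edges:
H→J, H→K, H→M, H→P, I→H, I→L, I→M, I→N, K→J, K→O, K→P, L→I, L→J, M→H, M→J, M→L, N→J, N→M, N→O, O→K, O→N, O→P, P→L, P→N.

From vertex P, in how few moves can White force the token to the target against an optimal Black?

A0 = {J}
A1: add {K, L} — K (White) has K→J; L (White) has L→J.
A2: add {P} — P (White) has P→L.
A3 = A2; e.g. H (Black) can still go to M. Fixed point.
P enters the attractor at level 2, so White can force the target in 2 moves from there.

2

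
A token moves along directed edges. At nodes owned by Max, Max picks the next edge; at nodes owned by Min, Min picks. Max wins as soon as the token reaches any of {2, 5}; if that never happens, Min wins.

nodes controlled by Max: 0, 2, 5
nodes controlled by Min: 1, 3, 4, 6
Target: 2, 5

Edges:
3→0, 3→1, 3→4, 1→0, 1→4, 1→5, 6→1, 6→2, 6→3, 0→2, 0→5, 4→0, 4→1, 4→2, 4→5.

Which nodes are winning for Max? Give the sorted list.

0, 2, 5

A0 = {2, 5}
A1: add {0} — 0 (Max) has 0→2.
A2 = A1; e.g. 1 (Min) can still go to 4. Fixed point.
Max's winning region = {0, 2, 5}.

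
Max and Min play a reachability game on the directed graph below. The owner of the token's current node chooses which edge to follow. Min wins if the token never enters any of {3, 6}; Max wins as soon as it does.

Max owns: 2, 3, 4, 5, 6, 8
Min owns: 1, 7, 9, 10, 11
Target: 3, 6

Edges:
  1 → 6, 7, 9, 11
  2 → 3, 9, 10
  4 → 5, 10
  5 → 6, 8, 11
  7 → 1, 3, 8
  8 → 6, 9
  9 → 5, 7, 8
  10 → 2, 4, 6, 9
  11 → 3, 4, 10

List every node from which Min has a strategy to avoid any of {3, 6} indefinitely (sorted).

1, 7, 9, 10, 11

A0 = {3, 6}
A1: add {2, 5, 8} — 2 (Max) has 2→3; 5 (Max) has 5→6; 8 (Max) has 8→6.
A2: add {4} — 4 (Max) has 4→5.
A3 = A2; e.g. 1 (Min) can still go to 7. Fixed point.
Max's attractor = {2, 3, 4, 5, 6, 8}; Min avoids the target exactly from the complement.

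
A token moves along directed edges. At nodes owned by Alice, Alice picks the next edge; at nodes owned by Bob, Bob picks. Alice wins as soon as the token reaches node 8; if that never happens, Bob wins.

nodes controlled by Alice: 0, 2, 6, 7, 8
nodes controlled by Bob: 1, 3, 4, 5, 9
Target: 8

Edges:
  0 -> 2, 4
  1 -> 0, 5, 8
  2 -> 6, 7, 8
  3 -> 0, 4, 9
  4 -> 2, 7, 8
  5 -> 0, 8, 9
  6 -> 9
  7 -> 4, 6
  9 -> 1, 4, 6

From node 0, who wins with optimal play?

Alice

A0 = {8}
A1: add {2} — 2 (Alice) has 2→8.
A2: add {0} — 0 (Alice) has 0→2.
A3 = A2; e.g. 1 (Bob) can still go to 5. Fixed point.
0 ∈ A2, so Alice can force the target.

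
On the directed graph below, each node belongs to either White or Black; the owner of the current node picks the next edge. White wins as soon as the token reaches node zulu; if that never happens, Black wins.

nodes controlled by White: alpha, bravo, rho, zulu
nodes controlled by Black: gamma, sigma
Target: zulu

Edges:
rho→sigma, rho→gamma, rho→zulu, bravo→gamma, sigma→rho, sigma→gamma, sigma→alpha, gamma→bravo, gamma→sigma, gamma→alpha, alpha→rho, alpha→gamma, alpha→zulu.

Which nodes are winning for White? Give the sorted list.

alpha, rho, zulu

A0 = {zulu}
A1: add {alpha, rho} — rho (White) has rho→zulu; alpha (White) has alpha→zulu.
A2 = A1; e.g. bravo (White) has no edge into A1. Fixed point.
White's winning region = {alpha, rho, zulu}.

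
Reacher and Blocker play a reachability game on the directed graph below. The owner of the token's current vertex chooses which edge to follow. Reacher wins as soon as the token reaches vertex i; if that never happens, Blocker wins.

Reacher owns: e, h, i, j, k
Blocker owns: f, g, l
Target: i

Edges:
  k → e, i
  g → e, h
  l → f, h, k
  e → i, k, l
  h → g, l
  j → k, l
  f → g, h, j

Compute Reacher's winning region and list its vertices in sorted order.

A0 = {i}
A1: add {e, k} — e (Reacher) has e→i; k (Reacher) has k→i.
A2: add {j} — j (Reacher) has j→k.
A3 = A2; e.g. f (Blocker) can still go to g. Fixed point.
Reacher's winning region = {e, i, j, k}.

e, i, j, k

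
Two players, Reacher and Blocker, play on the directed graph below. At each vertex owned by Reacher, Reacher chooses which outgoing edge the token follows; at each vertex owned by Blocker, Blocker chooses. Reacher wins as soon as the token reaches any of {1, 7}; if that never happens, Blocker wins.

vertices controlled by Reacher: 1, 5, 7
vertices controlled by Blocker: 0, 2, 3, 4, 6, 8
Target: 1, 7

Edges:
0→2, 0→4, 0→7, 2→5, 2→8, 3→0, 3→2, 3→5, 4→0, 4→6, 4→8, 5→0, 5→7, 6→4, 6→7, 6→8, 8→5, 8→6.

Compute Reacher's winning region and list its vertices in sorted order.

A0 = {1, 7}
A1: add {5} — 5 (Reacher) has 5→7.
A2 = A1; e.g. 0 (Blocker) can still go to 2. Fixed point.
Reacher's winning region = {1, 5, 7}.

1, 5, 7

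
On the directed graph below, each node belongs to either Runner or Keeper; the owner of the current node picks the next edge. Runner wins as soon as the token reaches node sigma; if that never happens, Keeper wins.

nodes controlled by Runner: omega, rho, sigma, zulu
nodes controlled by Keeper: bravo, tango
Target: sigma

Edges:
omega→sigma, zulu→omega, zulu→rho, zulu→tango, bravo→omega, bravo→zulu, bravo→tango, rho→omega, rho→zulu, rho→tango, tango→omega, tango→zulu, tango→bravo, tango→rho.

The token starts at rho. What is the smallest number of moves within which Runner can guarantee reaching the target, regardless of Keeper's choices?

A0 = {sigma}
A1: add {omega} — omega (Runner) has omega→sigma.
A2: add {rho, zulu} — zulu (Runner) has zulu→omega; rho (Runner) has rho→omega.
A3 = A2; e.g. bravo (Keeper) can still go to tango. Fixed point.
rho enters the attractor at level 2, so Runner can force the target in 2 moves from there.

2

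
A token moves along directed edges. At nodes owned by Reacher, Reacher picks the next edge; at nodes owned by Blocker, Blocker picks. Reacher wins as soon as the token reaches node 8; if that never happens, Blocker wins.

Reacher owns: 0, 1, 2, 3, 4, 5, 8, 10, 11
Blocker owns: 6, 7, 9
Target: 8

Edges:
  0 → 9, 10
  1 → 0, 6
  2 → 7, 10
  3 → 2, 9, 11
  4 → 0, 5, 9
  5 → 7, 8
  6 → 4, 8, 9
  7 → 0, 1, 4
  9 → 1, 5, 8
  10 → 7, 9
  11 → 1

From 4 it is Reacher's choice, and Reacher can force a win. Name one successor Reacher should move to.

A0 = {8}
A1: add {5} — 5 (Reacher) has 5→8.
A2: add {4} — 4 (Reacher) has 4→5.
A3 = A2; e.g. 0 (Reacher) has no edge into A2. Fixed point.
From 4, successor 5 is in the attractor (rank 1); the other successors 0, 9 are not.

5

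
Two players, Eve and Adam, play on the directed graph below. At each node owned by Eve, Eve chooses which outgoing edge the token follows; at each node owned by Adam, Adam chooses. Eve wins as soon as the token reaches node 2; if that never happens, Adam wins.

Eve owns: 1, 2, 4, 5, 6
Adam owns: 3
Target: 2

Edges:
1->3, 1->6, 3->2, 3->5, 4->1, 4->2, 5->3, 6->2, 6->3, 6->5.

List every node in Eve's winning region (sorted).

1, 2, 4, 6

A0 = {2}
A1: add {4, 6} — 4 (Eve) has 4→2; 6 (Eve) has 6→2.
A2: add {1} — 1 (Eve) has 1→6.
A3 = A2; e.g. 3 (Adam) can still go to 5. Fixed point.
Eve's winning region = {1, 2, 4, 6}.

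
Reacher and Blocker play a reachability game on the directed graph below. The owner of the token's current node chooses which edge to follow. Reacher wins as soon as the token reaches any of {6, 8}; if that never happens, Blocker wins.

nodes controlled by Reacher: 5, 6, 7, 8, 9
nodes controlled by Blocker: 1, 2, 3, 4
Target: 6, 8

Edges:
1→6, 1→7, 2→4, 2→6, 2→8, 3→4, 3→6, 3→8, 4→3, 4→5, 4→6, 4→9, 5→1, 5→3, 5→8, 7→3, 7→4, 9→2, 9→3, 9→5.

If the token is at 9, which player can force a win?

A0 = {6, 8}
A1: add {5} — 5 (Reacher) has 5→8.
A2: add {9} — 9 (Reacher) has 9→5.
A3 = A2; e.g. 1 (Blocker) can still go to 7. Fixed point.
9 ∈ A2, so Reacher can force the target.

Reacher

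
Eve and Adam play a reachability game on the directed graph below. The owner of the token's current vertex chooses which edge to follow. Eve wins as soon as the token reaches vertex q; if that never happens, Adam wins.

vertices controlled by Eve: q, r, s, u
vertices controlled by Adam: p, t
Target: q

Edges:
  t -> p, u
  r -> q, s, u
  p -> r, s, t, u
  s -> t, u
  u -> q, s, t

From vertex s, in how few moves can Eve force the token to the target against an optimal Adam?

2

A0 = {q}
A1: add {r, u} — r (Eve) has r→q; u (Eve) has u→q.
A2: add {s} — s (Eve) has s→u.
A3 = A2; e.g. p (Adam) can still go to t. Fixed point.
s enters the attractor at level 2, so Eve can force the target in 2 moves from there.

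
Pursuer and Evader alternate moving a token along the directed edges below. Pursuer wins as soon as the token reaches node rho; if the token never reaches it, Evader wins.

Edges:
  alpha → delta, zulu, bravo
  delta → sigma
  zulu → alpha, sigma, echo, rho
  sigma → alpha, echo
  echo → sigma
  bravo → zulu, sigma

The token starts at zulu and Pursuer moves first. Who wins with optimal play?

Track states (vertex, player-to-move).
A0 = {(rho,Pursuer), (rho,Evader)}
A1: add {(zulu,Pursuer)}.
(zulu,Pursuer) ∈ A1 ⇒ Pursuer forces the target.

Pursuer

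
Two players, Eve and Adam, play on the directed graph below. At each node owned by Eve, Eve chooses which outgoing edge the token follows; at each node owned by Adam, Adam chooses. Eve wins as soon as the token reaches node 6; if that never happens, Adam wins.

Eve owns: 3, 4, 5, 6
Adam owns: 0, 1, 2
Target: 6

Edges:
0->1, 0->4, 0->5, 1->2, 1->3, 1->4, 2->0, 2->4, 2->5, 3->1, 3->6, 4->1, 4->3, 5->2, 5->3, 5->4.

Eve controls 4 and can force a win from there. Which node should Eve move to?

A0 = {6}
A1: add {3} — 3 (Eve) has 3→6.
A2: add {4, 5} — 4 (Eve) has 4→3; 5 (Eve) has 5→3.
A3 = A2; e.g. 0 (Adam) can still go to 1. Fixed point.
From 4, successor 3 is in the attractor (rank 1); the other successor 1 is not.

3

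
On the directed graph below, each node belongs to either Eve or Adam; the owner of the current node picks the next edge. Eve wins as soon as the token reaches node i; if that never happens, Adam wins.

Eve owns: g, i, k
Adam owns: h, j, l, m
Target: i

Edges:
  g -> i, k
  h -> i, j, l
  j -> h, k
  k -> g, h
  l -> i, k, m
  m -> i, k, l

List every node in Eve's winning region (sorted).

A0 = {i}
A1: add {g} — g (Eve) has g→i.
A2: add {k} — k (Eve) has k→g.
A3 = A2; e.g. h (Adam) can still go to j. Fixed point.
Eve's winning region = {g, i, k}.

g, i, k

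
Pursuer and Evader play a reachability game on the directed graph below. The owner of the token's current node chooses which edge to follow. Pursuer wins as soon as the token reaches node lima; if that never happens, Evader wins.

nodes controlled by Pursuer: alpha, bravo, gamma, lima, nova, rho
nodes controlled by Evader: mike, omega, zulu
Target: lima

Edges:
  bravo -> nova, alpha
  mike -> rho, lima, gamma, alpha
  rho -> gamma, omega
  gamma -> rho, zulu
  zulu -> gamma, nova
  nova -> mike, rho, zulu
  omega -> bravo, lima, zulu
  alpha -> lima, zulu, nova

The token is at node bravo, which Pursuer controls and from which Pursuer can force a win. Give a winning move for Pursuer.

alpha

A0 = {lima}
A1: add {alpha} — alpha (Pursuer) has alpha→lima.
A2: add {bravo} — bravo (Pursuer) has bravo→alpha.
A3 = A2; e.g. mike (Evader) can still go to rho. Fixed point.
From bravo, successor alpha is in the attractor (rank 1); the other successor nova is not.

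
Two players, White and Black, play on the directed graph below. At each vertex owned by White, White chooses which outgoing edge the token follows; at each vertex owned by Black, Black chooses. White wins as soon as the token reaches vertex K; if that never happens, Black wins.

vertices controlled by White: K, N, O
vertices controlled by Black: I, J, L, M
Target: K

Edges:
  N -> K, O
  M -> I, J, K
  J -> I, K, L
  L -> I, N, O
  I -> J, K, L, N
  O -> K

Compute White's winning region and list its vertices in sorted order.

A0 = {K}
A1: add {N, O} — N (White) has N→K; O (White) has O→K.
A2 = A1; e.g. I (Black) can still go to J. Fixed point.
White's winning region = {K, N, O}.

K, N, O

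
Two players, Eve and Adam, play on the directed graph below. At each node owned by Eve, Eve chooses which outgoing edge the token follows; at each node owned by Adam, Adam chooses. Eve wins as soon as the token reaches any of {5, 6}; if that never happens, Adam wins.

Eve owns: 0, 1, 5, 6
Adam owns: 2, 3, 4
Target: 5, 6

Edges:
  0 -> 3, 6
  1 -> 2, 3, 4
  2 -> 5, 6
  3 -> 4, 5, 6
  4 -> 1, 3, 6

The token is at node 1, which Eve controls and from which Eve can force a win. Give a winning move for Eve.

2

A0 = {5, 6}
A1: add {0, 2} — 0 (Eve) has 0→6; 2 (Adam): all of {5, 6} already in.
A2: add {1} — 1 (Eve) has 1→2.
A3 = A2; e.g. 3 (Adam) can still go to 4. Fixed point.
From 1, successor 2 is in the attractor (rank 1); the other successors 3, 4 are not.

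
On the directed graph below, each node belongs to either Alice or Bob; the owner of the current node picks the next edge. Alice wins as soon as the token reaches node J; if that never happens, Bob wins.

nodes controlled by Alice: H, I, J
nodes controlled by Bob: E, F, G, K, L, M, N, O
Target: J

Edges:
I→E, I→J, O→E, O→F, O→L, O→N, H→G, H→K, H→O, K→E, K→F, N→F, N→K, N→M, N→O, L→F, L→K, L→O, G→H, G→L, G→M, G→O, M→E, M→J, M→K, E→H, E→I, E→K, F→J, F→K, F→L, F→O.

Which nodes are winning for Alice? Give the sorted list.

A0 = {J}
A1: add {I} — I (Alice) has I→J.
A2 = A1; e.g. E (Bob) can still go to H. Fixed point.
Alice's winning region = {I, J}.

I, J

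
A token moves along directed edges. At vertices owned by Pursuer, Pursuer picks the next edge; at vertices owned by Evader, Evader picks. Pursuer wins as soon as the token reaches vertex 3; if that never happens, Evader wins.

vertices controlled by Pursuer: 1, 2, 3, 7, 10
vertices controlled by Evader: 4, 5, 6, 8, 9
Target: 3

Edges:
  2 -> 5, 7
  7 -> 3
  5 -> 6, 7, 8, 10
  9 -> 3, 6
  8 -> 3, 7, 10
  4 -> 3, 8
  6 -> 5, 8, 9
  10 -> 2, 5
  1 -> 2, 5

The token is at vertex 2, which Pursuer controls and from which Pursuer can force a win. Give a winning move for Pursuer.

7

A0 = {3}
A1: add {7} — 7 (Pursuer) has 7→3.
A2: add {2} — 2 (Pursuer) has 2→7.
A3: add {1, 10} — 1 (Pursuer) has 1→2; 10 (Pursuer) has 10→2.
A4: add {8} — 8 (Evader): all of {3, 7, 10} already in.
A5: add {4} — 4 (Evader): all of {3, 8} already in.
A6 = A5; e.g. 5 (Evader) can still go to 6. Fixed point.
From 2, successor 7 is in the attractor (rank 1); the other successor 5 is not.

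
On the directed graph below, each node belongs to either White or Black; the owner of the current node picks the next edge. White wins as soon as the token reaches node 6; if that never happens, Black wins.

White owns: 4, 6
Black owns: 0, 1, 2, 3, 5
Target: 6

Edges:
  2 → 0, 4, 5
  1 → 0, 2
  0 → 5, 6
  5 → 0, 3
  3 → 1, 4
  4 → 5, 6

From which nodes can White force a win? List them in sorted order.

4, 6

A0 = {6}
A1: add {4} — 4 (White) has 4→6.
A2 = A1; e.g. 0 (Black) can still go to 5. Fixed point.
White's winning region = {4, 6}.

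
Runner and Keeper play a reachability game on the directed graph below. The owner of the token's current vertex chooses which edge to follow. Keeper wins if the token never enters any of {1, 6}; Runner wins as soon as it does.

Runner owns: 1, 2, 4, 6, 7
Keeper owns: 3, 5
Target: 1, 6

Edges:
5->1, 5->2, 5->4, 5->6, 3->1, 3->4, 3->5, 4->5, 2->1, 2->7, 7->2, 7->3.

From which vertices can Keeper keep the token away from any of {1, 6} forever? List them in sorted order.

3, 4, 5

A0 = {1, 6}
A1: add {2} — 2 (Runner) has 2→1.
A2: add {7} — 7 (Runner) has 7→2.
A3 = A2; e.g. 3 (Keeper) can still go to 4. Fixed point.
Runner's attractor = {1, 2, 6, 7}; Keeper avoids the target exactly from the complement.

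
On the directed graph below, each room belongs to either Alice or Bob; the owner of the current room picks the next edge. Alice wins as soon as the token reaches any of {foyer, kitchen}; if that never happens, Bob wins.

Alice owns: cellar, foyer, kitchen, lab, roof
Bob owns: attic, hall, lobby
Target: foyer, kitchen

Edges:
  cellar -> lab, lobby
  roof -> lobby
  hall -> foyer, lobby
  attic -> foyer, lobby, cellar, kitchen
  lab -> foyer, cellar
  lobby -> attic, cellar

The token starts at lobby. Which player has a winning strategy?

A0 = {foyer, kitchen}
A1: add {lab} — lab (Alice) has lab→foyer.
A2: add {cellar} — cellar (Alice) has cellar→lab.
A3 = A2; e.g. hall (Bob) can still go to lobby. Fixed point.
lobby never enters the attractor, so Bob can avoid the target forever.

Bob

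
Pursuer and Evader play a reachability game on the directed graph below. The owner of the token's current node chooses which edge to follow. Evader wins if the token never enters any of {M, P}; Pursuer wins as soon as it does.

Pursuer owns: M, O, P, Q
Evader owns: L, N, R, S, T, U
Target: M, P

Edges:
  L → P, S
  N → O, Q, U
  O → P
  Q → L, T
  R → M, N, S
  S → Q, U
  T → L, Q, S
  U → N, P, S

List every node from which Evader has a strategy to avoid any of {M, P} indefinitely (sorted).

A0 = {M, P}
A1: add {O} — O (Pursuer) has O→P.
A2 = A1; e.g. L (Evader) can still go to S. Fixed point.
Pursuer's attractor = {M, O, P}; Evader avoids the target exactly from the complement.

L, N, Q, R, S, T, U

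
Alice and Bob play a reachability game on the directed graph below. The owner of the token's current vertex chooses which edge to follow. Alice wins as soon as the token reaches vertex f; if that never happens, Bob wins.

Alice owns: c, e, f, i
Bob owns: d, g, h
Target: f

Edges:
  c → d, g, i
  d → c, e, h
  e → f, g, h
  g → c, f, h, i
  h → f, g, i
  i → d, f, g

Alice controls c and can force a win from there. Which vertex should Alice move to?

A0 = {f}
A1: add {e, i} — e (Alice) has e→f; i (Alice) has i→f.
A2: add {c} — c (Alice) has c→i.
A3 = A2; e.g. d (Bob) can still go to h. Fixed point.
From c, successor i is in the attractor (rank 1); the other successors d, g are not.

i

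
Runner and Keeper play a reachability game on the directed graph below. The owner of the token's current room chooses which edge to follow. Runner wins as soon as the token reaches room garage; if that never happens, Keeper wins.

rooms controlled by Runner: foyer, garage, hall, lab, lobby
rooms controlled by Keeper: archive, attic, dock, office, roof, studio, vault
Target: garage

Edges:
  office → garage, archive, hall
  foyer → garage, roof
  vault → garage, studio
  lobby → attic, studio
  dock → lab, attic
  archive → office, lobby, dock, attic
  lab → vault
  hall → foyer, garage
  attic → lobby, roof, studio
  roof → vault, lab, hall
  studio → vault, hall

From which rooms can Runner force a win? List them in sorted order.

A0 = {garage}
A1: add {foyer, hall} — foyer (Runner) has foyer→garage; hall (Runner) has hall→garage.
A2 = A1; e.g. office (Keeper) can still go to archive. Fixed point.
Runner's winning region = {foyer, garage, hall}.

foyer, garage, hall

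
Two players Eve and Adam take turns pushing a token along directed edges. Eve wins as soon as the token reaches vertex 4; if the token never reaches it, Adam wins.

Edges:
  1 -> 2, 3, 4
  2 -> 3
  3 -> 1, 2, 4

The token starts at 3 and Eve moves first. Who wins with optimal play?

Eve

Track states (vertex, player-to-move).
A0 = {(4,Eve), (4,Adam)}
A1: add {(1,Eve), (3,Eve)}.
(3,Eve) ∈ A1 ⇒ Eve forces the target.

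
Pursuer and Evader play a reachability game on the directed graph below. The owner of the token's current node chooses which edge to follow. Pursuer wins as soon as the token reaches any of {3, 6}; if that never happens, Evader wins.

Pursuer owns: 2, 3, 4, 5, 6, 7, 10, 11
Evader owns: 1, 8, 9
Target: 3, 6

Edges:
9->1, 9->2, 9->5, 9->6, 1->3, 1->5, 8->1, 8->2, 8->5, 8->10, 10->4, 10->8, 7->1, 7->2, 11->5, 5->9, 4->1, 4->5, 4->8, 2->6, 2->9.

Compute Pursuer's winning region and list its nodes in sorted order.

2, 3, 6, 7

A0 = {3, 6}
A1: add {2} — 2 (Pursuer) has 2→6.
A2: add {7} — 7 (Pursuer) has 7→2.
A3 = A2; e.g. 1 (Evader) can still go to 5. Fixed point.
Pursuer's winning region = {2, 3, 6, 7}.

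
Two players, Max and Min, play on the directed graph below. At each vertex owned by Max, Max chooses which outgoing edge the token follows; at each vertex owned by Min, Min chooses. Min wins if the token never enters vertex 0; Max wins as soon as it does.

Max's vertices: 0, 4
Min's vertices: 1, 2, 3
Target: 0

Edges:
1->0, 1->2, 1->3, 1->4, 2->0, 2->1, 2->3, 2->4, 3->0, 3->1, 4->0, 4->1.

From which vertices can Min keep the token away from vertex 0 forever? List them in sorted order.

A0 = {0}
A1: add {4} — 4 (Max) has 4→0.
A2 = A1; e.g. 1 (Min) can still go to 2. Fixed point.
Max's attractor = {0, 4}; Min avoids the target exactly from the complement.

1, 2, 3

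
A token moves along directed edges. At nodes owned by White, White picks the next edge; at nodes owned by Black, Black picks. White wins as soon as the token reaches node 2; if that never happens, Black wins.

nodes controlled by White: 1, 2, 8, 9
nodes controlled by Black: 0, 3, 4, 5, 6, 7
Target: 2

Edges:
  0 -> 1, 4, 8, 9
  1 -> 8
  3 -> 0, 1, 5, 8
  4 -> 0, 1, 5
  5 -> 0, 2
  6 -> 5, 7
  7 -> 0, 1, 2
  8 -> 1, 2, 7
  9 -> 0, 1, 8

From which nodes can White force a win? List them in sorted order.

A0 = {2}
A1: add {8} — 8 (White) has 8→2.
A2: add {1, 9} — 1 (White) has 1→8; 9 (White) has 9→8.
A3 = A2; e.g. 0 (Black) can still go to 4. Fixed point.
White's winning region = {1, 2, 8, 9}.

1, 2, 8, 9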